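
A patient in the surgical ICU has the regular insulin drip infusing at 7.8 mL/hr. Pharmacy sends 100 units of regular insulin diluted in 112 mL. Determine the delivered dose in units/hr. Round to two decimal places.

Concentration = 100 units ÷ 112 mL = 0.8928571 units/mL
Drug rate = 7.8 mL/hr × 0.8928571 units/mL = 6.964286 units/hr

6.96 units/hr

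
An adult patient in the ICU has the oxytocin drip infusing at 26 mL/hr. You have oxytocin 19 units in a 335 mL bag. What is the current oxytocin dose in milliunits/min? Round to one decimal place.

Concentration = 19 units ÷ 335 mL = 0.05671642 units/mL = 56.71642 milliunits/mL
Drug rate = 26 mL/hr × 56.71642 milliunits/mL = 1474.627 milliunits/hr
1474.627 milliunits/hr ÷ 60 min/hr = 24.57711 milliunits/min

24.6 milliunits/min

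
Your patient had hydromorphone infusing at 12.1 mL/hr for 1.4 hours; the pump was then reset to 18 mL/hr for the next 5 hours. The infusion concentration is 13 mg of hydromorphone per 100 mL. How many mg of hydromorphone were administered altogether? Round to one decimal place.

Concentration = 13 mg ÷ 100 mL = 0.13 mg/mL
Stage 1: 12.1 mL/hr × 1.4 hr = 16.94 mL → 16.94 mL × 0.13 mg/mL = 2.2022 mg
Stage 2: 18 mL/hr × 5 hr = 90 mL → 90 mL × 0.13 mg/mL = 11.7 mg
Total = 2.2022 + 11.7 = 13.9022 mg

13.9 mg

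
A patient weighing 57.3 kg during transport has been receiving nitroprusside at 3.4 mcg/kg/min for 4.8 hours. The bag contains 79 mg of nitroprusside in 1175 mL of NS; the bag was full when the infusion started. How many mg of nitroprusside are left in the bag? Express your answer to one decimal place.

22.9 mg

Dose = 3.4 mcg/kg/min × 57.3 kg = 194.82 mcg/min
194.82 mcg/min × 60 min/hr = 11689.2 mcg/hr
Concentration = 79 mg ÷ 1175 mL = 0.06723404 mg/mL = 67.23404 mcg/mL
Rate = 11689.2 mcg/hr ÷ 67.23404 mcg/mL = 173.8584 mL/hr
Volume infused = 173.8584 mL/hr × 4.8 hr = 834.5201 mL
Volume remaining = 1175 − 834.5201 = 340.4799 mL
Drug remaining = 340.4799 mL × 67.23404 mcg/mL = 22891.84 mcg = 22.89184 mg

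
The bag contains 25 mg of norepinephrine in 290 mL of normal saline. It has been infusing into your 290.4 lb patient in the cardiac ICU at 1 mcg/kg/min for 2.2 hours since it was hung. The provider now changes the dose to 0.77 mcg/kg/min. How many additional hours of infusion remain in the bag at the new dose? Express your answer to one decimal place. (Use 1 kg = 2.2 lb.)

1.2 hours

Initial rate:
Weight = 290.4 lb ÷ 2.2 lb/kg = 132 kg
Dose = 1 mcg/kg/min × 132 kg = 132 mcg/min
132 mcg/min × 60 min/hr = 7920 mcg/hr
Concentration = 25 mg ÷ 290 mL = 0.0862069 mg/mL = 86.2069 mcg/mL
Rate = 7920 mcg/hr ÷ 86.2069 mcg/mL = 91.872 mL/hr
Volume infused so far = 91.872 mL/hr × 2.2 hr = 202.1184 mL
Volume remaining = 290 − 202.1184 = 87.8816 mL
New rate:
Dose = 0.77 mcg/kg/min × 132 kg = 101.64 mcg/min
101.64 mcg/min × 60 min/hr = 6098.4 mcg/hr
Rate = 6098.4 mcg/hr ÷ 86.2069 mcg/mL = 70.74144 mL/hr
Time remaining = 87.8816 mL ÷ 70.74144 mL/hr = 1.242293 hr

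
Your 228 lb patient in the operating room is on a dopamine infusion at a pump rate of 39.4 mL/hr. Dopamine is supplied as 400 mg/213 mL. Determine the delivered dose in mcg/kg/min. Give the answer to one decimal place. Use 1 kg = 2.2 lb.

11.9 mcg/kg/min

Weight = 228 lb ÷ 2.2 lb/kg = 103.6364 kg
Concentration = 400 mg ÷ 213 mL = 1.877934 mg/mL = 1877.934 mcg/mL
Drug rate = 39.4 mL/hr × 1877.934 mcg/mL = 73990.61 mcg/hr
73990.61 mcg/hr ÷ 60 min/hr = 1233.177 mcg/min
1233.177 mcg/min ÷ 103.6364 kg = 11.89907 mcg/kg/min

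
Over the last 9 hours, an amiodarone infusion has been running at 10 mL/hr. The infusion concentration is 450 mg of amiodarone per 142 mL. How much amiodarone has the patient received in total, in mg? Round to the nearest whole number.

285 mg

Concentration = 450 mg ÷ 142 mL = 3.169014 mg/mL
Drug rate = 10 mL/hr × 3.169014 mg/mL = 31.69014 mg/hr
Total = 31.69014 mg/hr × 9 hr = 285.2113 mg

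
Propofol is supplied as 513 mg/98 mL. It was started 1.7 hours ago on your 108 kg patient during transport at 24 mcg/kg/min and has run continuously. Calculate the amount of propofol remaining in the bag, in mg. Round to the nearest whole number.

Dose = 24 mcg/kg/min × 108 kg = 2592 mcg/min
2592 mcg/min × 60 min/hr = 155520 mcg/hr
Concentration = 513 mg ÷ 98 mL = 5.234694 mg/mL = 5234.694 mcg/mL
Rate = 155520 mcg/hr ÷ 5234.694 mcg/mL = 29.70947 mL/hr
Volume infused = 29.70947 mL/hr × 1.7 hr = 50.50611 mL
Volume remaining = 98 − 50.50611 = 47.49389 mL
Drug remaining = 47.49389 mL × 5234.694 mcg/mL = 248616 mcg = 248.616 mg

249 mg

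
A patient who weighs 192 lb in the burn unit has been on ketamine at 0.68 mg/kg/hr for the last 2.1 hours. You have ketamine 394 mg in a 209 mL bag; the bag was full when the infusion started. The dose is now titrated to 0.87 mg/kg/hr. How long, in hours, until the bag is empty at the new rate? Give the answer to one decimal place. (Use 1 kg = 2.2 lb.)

Initial rate:
Weight = 192 lb ÷ 2.2 lb/kg = 87.27273 kg
Dose = 0.68 mg/kg/hr × 87.27273 kg = 59.34545 mg/hr
Concentration = 394 mg ÷ 209 mL = 1.885167 mg/mL
Rate = 59.34545 mg/hr ÷ 1.885167 mg/mL = 31.4802 mL/hr
Volume infused so far = 31.4802 mL/hr × 2.1 hr = 66.10843 mL
Volume remaining = 209 − 66.10843 = 142.8916 mL
New rate:
Dose = 0.87 mg/kg/hr × 87.27273 kg = 75.92727 mg/hr
Rate = 75.92727 mg/hr ÷ 1.885167 mg/mL = 40.27614 mL/hr
Time remaining = 142.8916 mL ÷ 40.27614 mL/hr = 3.547797 hr

3.5 hours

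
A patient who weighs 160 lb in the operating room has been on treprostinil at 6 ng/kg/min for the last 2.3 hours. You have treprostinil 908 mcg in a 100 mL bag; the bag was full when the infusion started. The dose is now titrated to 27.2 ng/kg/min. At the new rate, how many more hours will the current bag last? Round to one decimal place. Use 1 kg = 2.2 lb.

7.1 hours

Initial rate:
Weight = 160 lb ÷ 2.2 lb/kg = 72.72727 kg
Dose = 6 ng/kg/min × 72.72727 kg = 436.3636 ng/min
436.3636 ng/min × 60 min/hr = 26181.82 ng/hr
Concentration = 908 mcg ÷ 100 mL = 9.08 mcg/mL = 9080 ng/mL
Rate = 26181.82 ng/hr ÷ 9080 ng/mL = 2.88346 mL/hr
Volume infused so far = 2.88346 mL/hr × 2.3 hr = 6.631958 mL
Volume remaining = 100 − 6.631958 = 93.36804 mL
New rate:
Dose = 27.2 ng/kg/min × 72.72727 kg = 1978.182 ng/min
1978.182 ng/min × 60 min/hr = 118690.9 ng/hr
Rate = 118690.9 ng/hr ÷ 9080 ng/mL = 13.07169 mL/hr
Time remaining = 93.36804 mL ÷ 13.07169 mL/hr = 7.14277 hr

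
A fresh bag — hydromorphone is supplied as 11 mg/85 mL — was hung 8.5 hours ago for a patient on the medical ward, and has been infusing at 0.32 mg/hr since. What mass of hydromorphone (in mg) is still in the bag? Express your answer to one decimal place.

8.3 mg

Concentration = 11 mg ÷ 85 mL = 0.1294118 mg/mL
Rate = 0.32 mg/hr ÷ 0.1294118 mg/mL = 2.472727 mL/hr
Volume infused = 2.472727 mL/hr × 8.5 hr = 21.01818 mL
Volume remaining = 85 − 21.01818 = 63.98182 mL
Drug remaining = 63.98182 mL × 0.1294118 mg/mL = 8.28 mg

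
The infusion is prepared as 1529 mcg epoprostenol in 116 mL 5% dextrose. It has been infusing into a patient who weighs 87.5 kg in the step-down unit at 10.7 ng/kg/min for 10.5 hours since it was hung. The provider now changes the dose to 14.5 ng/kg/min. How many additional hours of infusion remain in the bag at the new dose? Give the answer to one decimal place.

12.3 hours

Initial rate:
Dose = 10.7 ng/kg/min × 87.5 kg = 936.25 ng/min
936.25 ng/min × 60 min/hr = 56175 ng/hr
Concentration = 1529 mcg ÷ 116 mL = 13.18103 mcg/mL = 13181.03 ng/mL
Rate = 56175 ng/hr ÷ 13181.03 ng/mL = 4.261805 mL/hr
Volume infused so far = 4.261805 mL/hr × 10.5 hr = 44.74895 mL
Volume remaining = 116 − 44.74895 = 71.25105 mL
New rate:
Dose = 14.5 ng/kg/min × 87.5 kg = 1268.75 ng/min
1268.75 ng/min × 60 min/hr = 76125 ng/hr
Rate = 76125 ng/hr ÷ 13181.03 ng/mL = 5.775343 mL/hr
Time remaining = 71.25105 mL ÷ 5.775343 mL/hr = 12.33711 hr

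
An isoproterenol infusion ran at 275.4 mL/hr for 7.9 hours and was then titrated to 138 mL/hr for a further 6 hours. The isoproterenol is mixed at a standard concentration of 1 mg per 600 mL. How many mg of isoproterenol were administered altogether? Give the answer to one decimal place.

5.0 mg

Concentration = 1 mg ÷ 600 mL = 0.001666667 mg/mL
Stage 1: 275.4 mL/hr × 7.9 hr = 2175.66 mL → 2175.66 mL × 0.001666667 mg/mL = 3.6261 mg
Stage 2: 138 mL/hr × 6 hr = 828 mL → 828 mL × 0.001666667 mg/mL = 1.38 mg
Total = 3.6261 + 1.38 = 5.0061 mg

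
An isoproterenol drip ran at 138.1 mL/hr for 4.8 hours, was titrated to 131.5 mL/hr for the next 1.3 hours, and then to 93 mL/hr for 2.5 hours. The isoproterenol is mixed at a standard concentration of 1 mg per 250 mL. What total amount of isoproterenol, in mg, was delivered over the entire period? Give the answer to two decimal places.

4.27 mg

Concentration = 1 mg ÷ 250 mL = 0.004 mg/mL
Stage 1: 138.1 mL/hr × 4.8 hr = 662.88 mL → 662.88 mL × 0.004 mg/mL = 2.65152 mg
Stage 2: 131.5 mL/hr × 1.3 hr = 170.95 mL → 170.95 mL × 0.004 mg/mL = 0.6838 mg
Stage 3: 93 mL/hr × 2.5 hr = 232.5 mL → 232.5 mL × 0.004 mg/mL = 0.93 mg
Total = 2.65152 + 0.6838 + 0.93 = 4.26532 mg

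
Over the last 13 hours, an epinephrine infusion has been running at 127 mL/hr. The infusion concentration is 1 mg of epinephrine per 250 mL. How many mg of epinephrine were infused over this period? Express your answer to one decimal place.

Concentration = 1 mg ÷ 250 mL = 0.004 mg/mL = 4 mcg/mL
Drug rate = 127 mL/hr × 4 mcg/mL = 508 mcg/hr
Total = 508 mcg/hr × 13 hr = 6604 mcg = 6.604 mg

6.6 mg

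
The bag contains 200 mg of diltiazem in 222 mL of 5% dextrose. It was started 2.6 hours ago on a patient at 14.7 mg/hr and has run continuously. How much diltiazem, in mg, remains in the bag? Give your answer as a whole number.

Concentration = 200 mg ÷ 222 mL = 0.9009009 mg/mL
Rate = 14.7 mg/hr ÷ 0.9009009 mg/mL = 16.317 mL/hr
Volume infused = 16.317 mL/hr × 2.6 hr = 42.4242 mL
Volume remaining = 222 − 42.4242 = 179.5758 mL
Drug remaining = 179.5758 mL × 0.9009009 mg/mL = 161.78 mg

162 mg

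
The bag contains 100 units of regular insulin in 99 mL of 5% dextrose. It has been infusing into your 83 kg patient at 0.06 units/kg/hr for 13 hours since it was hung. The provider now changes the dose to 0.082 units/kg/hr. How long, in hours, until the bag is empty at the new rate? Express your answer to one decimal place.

5.2 hours

Initial rate:
Dose = 0.06 units/kg/hr × 83 kg = 4.98 units/hr
Concentration = 100 units ÷ 99 mL = 1.010101 units/mL
Rate = 4.98 units/hr ÷ 1.010101 units/mL = 4.9302 mL/hr
Volume infused so far = 4.9302 mL/hr × 13 hr = 64.0926 mL
Volume remaining = 99 − 64.0926 = 34.9074 mL
New rate:
Dose = 0.082 units/kg/hr × 83 kg = 6.806 units/hr
Rate = 6.806 units/hr ÷ 1.010101 units/mL = 6.73794 mL/hr
Time remaining = 34.9074 mL ÷ 6.73794 mL/hr = 5.180723 hr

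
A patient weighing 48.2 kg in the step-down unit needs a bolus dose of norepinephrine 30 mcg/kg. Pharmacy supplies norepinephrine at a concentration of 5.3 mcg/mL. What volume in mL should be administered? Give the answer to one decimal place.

Dose = 30 mcg/kg × 48.2 kg = 1446 mcg
Volume = 1446 mcg ÷ 5.3 mcg/mL = 272.8302 mL

272.8 mL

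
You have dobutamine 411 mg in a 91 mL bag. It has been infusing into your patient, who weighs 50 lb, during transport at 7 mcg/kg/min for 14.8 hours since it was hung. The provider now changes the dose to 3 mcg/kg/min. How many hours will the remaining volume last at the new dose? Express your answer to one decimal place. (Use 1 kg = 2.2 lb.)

65.9 hours

Initial rate:
Weight = 50 lb ÷ 2.2 lb/kg = 22.72727 kg
Dose = 7 mcg/kg/min × 22.72727 kg = 159.0909 mcg/min
159.0909 mcg/min × 60 min/hr = 9545.455 mcg/hr
Concentration = 411 mg ÷ 91 mL = 4.516484 mg/mL = 4516.484 mcg/mL
Rate = 9545.455 mcg/hr ÷ 4516.484 mcg/mL = 2.11347 mL/hr
Volume infused so far = 2.11347 mL/hr × 14.8 hr = 31.27936 mL
Volume remaining = 91 − 31.27936 = 59.72064 mL
New rate:
Dose = 3 mcg/kg/min × 22.72727 kg = 68.18182 mcg/min
68.18182 mcg/min × 60 min/hr = 4090.909 mcg/hr
Rate = 4090.909 mcg/hr ÷ 4516.484 mcg/mL = 0.9057731 mL/hr
Time remaining = 59.72064 mL ÷ 0.9057731 mL/hr = 65.93333 hr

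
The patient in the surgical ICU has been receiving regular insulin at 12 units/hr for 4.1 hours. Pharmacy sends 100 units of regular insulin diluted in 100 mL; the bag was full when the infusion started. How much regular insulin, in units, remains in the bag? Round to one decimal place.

50.8 units

Concentration = 100 units ÷ 100 mL = 1 units/mL
Rate = 12 units/hr ÷ 1 units/mL = 12 mL/hr
Volume infused = 12 mL/hr × 4.1 hr = 49.2 mL
Volume remaining = 100 − 49.2 = 50.8 mL
Drug remaining = 50.8 mL × 1 units/mL = 50.8 units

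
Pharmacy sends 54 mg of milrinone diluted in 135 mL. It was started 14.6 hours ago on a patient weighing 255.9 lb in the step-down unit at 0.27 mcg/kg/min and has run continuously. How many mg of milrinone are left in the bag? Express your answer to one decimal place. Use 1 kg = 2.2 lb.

26.5 mg

Weight = 255.9 lb ÷ 2.2 lb/kg = 116.3182 kg
Dose = 0.27 mcg/kg/min × 116.3182 kg = 31.40591 mcg/min
31.40591 mcg/min × 60 min/hr = 1884.355 mcg/hr
Concentration = 54 mg ÷ 135 mL = 0.4 mg/mL = 400 mcg/mL
Rate = 1884.355 mcg/hr ÷ 400 mcg/mL = 4.710886 mL/hr
Volume infused = 4.710886 mL/hr × 14.6 hr = 68.77894 mL
Volume remaining = 135 − 68.77894 = 66.22106 mL
Drug remaining = 66.22106 mL × 400 mcg/mL = 26488.42 mcg = 26.48842 mg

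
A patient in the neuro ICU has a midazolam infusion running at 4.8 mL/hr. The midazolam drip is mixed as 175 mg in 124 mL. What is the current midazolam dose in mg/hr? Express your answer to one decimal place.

6.8 mg/hr

Concentration = 175 mg ÷ 124 mL = 1.41129 mg/mL
Drug rate = 4.8 mL/hr × 1.41129 mg/mL = 6.774194 mg/hr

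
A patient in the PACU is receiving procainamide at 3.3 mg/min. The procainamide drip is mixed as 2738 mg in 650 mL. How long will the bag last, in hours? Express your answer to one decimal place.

13.8 hours

3.3 mg/min × 60 min/hr = 198 mg/hr
Concentration = 2738 mg ÷ 650 mL = 4.212308 mg/mL
Rate = 198 mg/hr ÷ 4.212308 mg/mL = 47.00511 mL/hr
Duration = 650 mL ÷ 47.00511 mL/hr = 13.82828 hr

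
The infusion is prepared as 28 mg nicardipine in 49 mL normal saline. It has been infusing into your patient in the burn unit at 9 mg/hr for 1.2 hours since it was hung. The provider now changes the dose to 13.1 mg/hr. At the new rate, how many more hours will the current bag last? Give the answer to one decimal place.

1.3 hours

Initial rate:
Concentration = 28 mg ÷ 49 mL = 0.5714286 mg/mL
Rate = 9 mg/hr ÷ 0.5714286 mg/mL = 15.75 mL/hr
Volume infused so far = 15.75 mL/hr × 1.2 hr = 18.9 mL
Volume remaining = 49 − 18.9 = 30.1 mL
New rate:
Rate = 13.1 mg/hr ÷ 0.5714286 mg/mL = 22.925 mL/hr
Time remaining = 30.1 mL ÷ 22.925 mL/hr = 1.312977 hr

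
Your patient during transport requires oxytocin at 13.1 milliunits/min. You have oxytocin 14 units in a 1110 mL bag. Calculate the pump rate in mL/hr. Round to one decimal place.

62.3 mL/hr

13.1 milliunits/min × 60 min/hr = 786 milliunits/hr
Concentration = 14 units ÷ 1110 mL = 0.01261261 units/mL = 12.61261 milliunits/mL
Rate = 786 milliunits/hr ÷ 12.61261 milliunits/mL = 62.31857 mL/hr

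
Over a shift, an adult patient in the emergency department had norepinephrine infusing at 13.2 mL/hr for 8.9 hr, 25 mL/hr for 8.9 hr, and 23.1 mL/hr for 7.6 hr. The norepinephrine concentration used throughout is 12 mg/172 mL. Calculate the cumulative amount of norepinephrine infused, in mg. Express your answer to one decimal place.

Concentration = 12 mg ÷ 172 mL = 0.06976744 mg/mL
Stage 1: 13.2 mL/hr × 8.9 hr = 117.48 mL → 117.48 mL × 0.06976744 mg/mL = 8.196279 mg
Stage 2: 25 mL/hr × 8.9 hr = 222.5 mL → 222.5 mL × 0.06976744 mg/mL = 15.52326 mg
Stage 3: 23.1 mL/hr × 7.6 hr = 175.56 mL → 175.56 mL × 0.06976744 mg/mL = 12.24837 mg
Total = 8.196279 + 15.52326 + 12.24837 = 35.96791 mg

36.0 mg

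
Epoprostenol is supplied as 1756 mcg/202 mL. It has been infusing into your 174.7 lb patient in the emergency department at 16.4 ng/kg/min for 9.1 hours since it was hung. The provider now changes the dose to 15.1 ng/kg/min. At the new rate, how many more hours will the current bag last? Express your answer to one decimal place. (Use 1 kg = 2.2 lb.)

14.5 hours

Initial rate:
Weight = 174.7 lb ÷ 2.2 lb/kg = 79.40909 kg
Dose = 16.4 ng/kg/min × 79.40909 kg = 1302.309 ng/min
1302.309 ng/min × 60 min/hr = 78138.55 ng/hr
Concentration = 1756 mcg ÷ 202 mL = 8.693069 mcg/mL = 8693.069 ng/mL
Rate = 78138.55 ng/hr ÷ 8693.069 ng/mL = 8.988603 mL/hr
Volume infused so far = 8.988603 mL/hr × 9.1 hr = 81.79628 mL
Volume remaining = 202 − 81.79628 = 120.2037 mL
New rate:
Dose = 15.1 ng/kg/min × 79.40909 kg = 1199.077 ng/min
1199.077 ng/min × 60 min/hr = 71944.64 ng/hr
Rate = 71944.64 ng/hr ÷ 8693.069 ng/mL = 8.276091 mL/hr
Time remaining = 120.2037 mL ÷ 8.276091 mL/hr = 14.52421 hr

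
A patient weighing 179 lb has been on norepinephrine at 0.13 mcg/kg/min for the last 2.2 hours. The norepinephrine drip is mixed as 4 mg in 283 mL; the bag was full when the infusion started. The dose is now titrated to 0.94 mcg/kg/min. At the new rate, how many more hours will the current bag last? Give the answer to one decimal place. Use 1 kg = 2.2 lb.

Initial rate:
Weight = 179 lb ÷ 2.2 lb/kg = 81.36364 kg
Dose = 0.13 mcg/kg/min × 81.36364 kg = 10.57727 mcg/min
10.57727 mcg/min × 60 min/hr = 634.6364 mcg/hr
Concentration = 4 mg ÷ 283 mL = 0.01413428 mg/mL = 14.13428 mcg/mL
Rate = 634.6364 mcg/hr ÷ 14.13428 mcg/mL = 44.90052 mL/hr
Volume infused so far = 44.90052 mL/hr × 2.2 hr = 98.78115 mL
Volume remaining = 283 − 98.78115 = 184.2188 mL
New rate:
Dose = 0.94 mcg/kg/min × 81.36364 kg = 76.48182 mcg/min
76.48182 mcg/min × 60 min/hr = 4588.909 mcg/hr
Rate = 4588.909 mcg/hr ÷ 14.13428 mcg/mL = 324.6653 mL/hr
Time remaining = 184.2188 mL ÷ 324.6653 mL/hr = 0.5674115 hr

0.6 hours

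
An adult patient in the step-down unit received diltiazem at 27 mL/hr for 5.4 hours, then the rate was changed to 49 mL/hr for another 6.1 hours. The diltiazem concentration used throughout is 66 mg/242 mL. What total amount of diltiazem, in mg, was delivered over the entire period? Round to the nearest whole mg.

121 mg

Concentration = 66 mg ÷ 242 mL = 0.2727273 mg/mL
Stage 1: 27 mL/hr × 5.4 hr = 145.8 mL → 145.8 mL × 0.2727273 mg/mL = 39.76364 mg
Stage 2: 49 mL/hr × 6.1 hr = 298.9 mL → 298.9 mL × 0.2727273 mg/mL = 81.51818 mg
Total = 39.76364 + 81.51818 = 121.2818 mg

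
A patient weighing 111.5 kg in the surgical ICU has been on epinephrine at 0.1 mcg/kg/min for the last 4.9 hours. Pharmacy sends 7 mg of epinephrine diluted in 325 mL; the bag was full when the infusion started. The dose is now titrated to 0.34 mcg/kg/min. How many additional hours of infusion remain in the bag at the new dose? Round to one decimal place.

Initial rate:
Dose = 0.1 mcg/kg/min × 111.5 kg = 11.15 mcg/min
11.15 mcg/min × 60 min/hr = 669 mcg/hr
Concentration = 7 mg ÷ 325 mL = 0.02153846 mg/mL = 21.53846 mcg/mL
Rate = 669 mcg/hr ÷ 21.53846 mcg/mL = 31.06071 mL/hr
Volume infused so far = 31.06071 mL/hr × 4.9 hr = 152.1975 mL
Volume remaining = 325 − 152.1975 = 172.8025 mL
New rate:
Dose = 0.34 mcg/kg/min × 111.5 kg = 37.91 mcg/min
37.91 mcg/min × 60 min/hr = 2274.6 mcg/hr
Rate = 2274.6 mcg/hr ÷ 21.53846 mcg/mL = 105.6064 mL/hr
Time remaining = 172.8025 mL ÷ 105.6064 mL/hr = 1.636288 hr

1.6 hours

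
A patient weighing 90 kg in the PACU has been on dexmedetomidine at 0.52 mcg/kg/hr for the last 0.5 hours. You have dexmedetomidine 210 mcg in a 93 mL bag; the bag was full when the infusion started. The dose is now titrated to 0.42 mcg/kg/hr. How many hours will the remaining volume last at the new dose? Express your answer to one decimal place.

4.9 hours

Initial rate:
Dose = 0.52 mcg/kg/hr × 90 kg = 46.8 mcg/hr
Concentration = 210 mcg ÷ 93 mL = 2.258065 mcg/mL
Rate = 46.8 mcg/hr ÷ 2.258065 mcg/mL = 20.72571 mL/hr
Volume infused so far = 20.72571 mL/hr × 0.5 hr = 10.36286 mL
Volume remaining = 93 − 10.36286 = 82.63714 mL
New rate:
Dose = 0.42 mcg/kg/hr × 90 kg = 37.8 mcg/hr
Rate = 37.8 mcg/hr ÷ 2.258065 mcg/mL = 16.74 mL/hr
Time remaining = 82.63714 mL ÷ 16.74 mL/hr = 4.936508 hr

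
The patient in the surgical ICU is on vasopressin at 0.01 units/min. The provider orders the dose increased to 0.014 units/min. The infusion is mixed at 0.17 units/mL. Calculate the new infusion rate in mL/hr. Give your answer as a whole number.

5 mL/hr

0.014 units/min × 60 min/hr = 0.84 units/hr
Rate = 0.84 units/hr ÷ 0.17 units/mL = 4.941176 mL/hr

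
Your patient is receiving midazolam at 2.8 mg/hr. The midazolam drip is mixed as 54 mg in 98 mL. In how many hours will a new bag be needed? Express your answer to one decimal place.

19.3 hours

Concentration = 54 mg ÷ 98 mL = 0.5510204 mg/mL
Rate = 2.8 mg/hr ÷ 0.5510204 mg/mL = 5.081481 mL/hr
Duration = 98 mL ÷ 5.081481 mL/hr = 19.28571 hr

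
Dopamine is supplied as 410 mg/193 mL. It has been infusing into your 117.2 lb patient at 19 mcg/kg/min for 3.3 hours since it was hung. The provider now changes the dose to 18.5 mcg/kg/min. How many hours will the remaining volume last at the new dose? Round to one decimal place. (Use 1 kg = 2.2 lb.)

Initial rate:
Weight = 117.2 lb ÷ 2.2 lb/kg = 53.27273 kg
Dose = 19 mcg/kg/min × 53.27273 kg = 1012.182 mcg/min
1012.182 mcg/min × 60 min/hr = 60730.91 mcg/hr
Concentration = 410 mg ÷ 193 mL = 2.124352 mg/mL = 2124.352 mcg/mL
Rate = 60730.91 mcg/hr ÷ 2124.352 mcg/mL = 28.58796 mL/hr
Volume infused so far = 28.58796 mL/hr × 3.3 hr = 94.34028 mL
Volume remaining = 193 − 94.34028 = 98.65972 mL
New rate:
Dose = 18.5 mcg/kg/min × 53.27273 kg = 985.5455 mcg/min
985.5455 mcg/min × 60 min/hr = 59132.73 mcg/hr
Rate = 59132.73 mcg/hr ÷ 2124.352 mcg/mL = 27.83565 mL/hr
Time remaining = 98.65972 mL ÷ 27.83565 mL/hr = 3.544366 hr

3.5 hours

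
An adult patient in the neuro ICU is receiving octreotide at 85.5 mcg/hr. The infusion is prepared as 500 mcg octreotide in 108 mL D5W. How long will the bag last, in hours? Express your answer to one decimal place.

5.8 hours

Concentration = 500 mcg ÷ 108 mL = 4.62963 mcg/mL
Rate = 85.5 mcg/hr ÷ 4.62963 mcg/mL = 18.468 mL/hr
Duration = 108 mL ÷ 18.468 mL/hr = 5.847953 hr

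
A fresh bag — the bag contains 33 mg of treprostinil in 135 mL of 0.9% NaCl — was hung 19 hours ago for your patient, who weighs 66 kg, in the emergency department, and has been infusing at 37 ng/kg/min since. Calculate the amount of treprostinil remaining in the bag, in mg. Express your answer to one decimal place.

Dose = 37 ng/kg/min × 66 kg = 2442 ng/min
2442 ng/min × 60 min/hr = 146520 ng/hr
Concentration = 33 mg ÷ 135 mL = 0.2444444 mg/mL = 244444.4 ng/mL
Rate = 146520 ng/hr ÷ 244444.4 ng/mL = 0.5994 mL/hr
Volume infused = 0.5994 mL/hr × 19 hr = 11.3886 mL
Volume remaining = 135 − 11.3886 = 123.6114 mL
Drug remaining = 123.6114 mL × 244444.4 ng/mL = 30216120 ng = 30.21612 mg

30.2 mg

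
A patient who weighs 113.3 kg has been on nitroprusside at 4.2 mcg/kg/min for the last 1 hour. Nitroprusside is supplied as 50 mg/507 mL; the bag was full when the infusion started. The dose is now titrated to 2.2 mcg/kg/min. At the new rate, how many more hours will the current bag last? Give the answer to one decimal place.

1.4 hours

Initial rate:
Dose = 4.2 mcg/kg/min × 113.3 kg = 475.86 mcg/min
475.86 mcg/min × 60 min/hr = 28551.6 mcg/hr
Concentration = 50 mg ÷ 507 mL = 0.09861933 mg/mL = 98.61933 mcg/mL
Rate = 28551.6 mcg/hr ÷ 98.61933 mcg/mL = 289.5132 mL/hr
Volume infused so far = 289.5132 mL/hr × 1 hr = 289.5132 mL
Volume remaining = 507 − 289.5132 = 217.4868 mL
New rate:
Dose = 2.2 mcg/kg/min × 113.3 kg = 249.26 mcg/min
249.26 mcg/min × 60 min/hr = 14955.6 mcg/hr
Rate = 14955.6 mcg/hr ÷ 98.61933 mcg/mL = 151.6498 mL/hr
Time remaining = 217.4868 mL ÷ 151.6498 mL/hr = 1.434138 hr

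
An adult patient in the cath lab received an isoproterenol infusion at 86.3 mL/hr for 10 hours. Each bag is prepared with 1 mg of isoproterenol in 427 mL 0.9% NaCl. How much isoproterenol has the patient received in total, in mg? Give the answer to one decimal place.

Concentration = 1 mg ÷ 427 mL = 0.00234192 mg/mL = 2.34192 mcg/mL
Drug rate = 86.3 mL/hr × 2.34192 mcg/mL = 202.1077 mcg/hr
Total = 202.1077 mcg/hr × 10 hr = 2021.077 mcg = 2.021077 mg

2.0 mg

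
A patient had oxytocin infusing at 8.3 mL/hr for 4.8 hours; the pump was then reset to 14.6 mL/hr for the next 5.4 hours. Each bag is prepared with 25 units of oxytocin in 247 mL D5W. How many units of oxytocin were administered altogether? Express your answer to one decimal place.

Concentration = 25 units ÷ 247 mL = 0.1012146 units/mL
Stage 1: 8.3 mL/hr × 4.8 hr = 39.84 mL → 39.84 mL × 0.1012146 units/mL = 4.032389 units
Stage 2: 14.6 mL/hr × 5.4 hr = 78.84 mL → 78.84 mL × 0.1012146 units/mL = 7.979757 units
Total = 4.032389 + 7.979757 = 12.01215 units

12.0 units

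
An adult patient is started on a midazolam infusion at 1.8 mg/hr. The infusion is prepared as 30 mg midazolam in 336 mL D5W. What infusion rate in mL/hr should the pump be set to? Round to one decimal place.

Concentration = 30 mg ÷ 336 mL = 0.08928571 mg/mL
Rate = 1.8 mg/hr ÷ 0.08928571 mg/mL = 20.16 mL/hr

20.2 mL/hr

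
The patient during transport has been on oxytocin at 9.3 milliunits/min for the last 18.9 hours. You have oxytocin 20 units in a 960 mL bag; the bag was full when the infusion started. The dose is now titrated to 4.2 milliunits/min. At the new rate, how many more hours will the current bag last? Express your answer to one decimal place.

37.5 hours

Initial rate:
9.3 milliunits/min × 60 min/hr = 558 milliunits/hr
Concentration = 20 units ÷ 960 mL = 0.02083333 units/mL = 20.83333 milliunits/mL
Rate = 558 milliunits/hr ÷ 20.83333 milliunits/mL = 26.784 mL/hr
Volume infused so far = 26.784 mL/hr × 18.9 hr = 506.2176 mL
Volume remaining = 960 − 506.2176 = 453.7824 mL
New rate:
4.2 milliunits/min × 60 min/hr = 252 milliunits/hr
Rate = 252 milliunits/hr ÷ 20.83333 milliunits/mL = 12.096 mL/hr
Time remaining = 453.7824 mL ÷ 12.096 mL/hr = 37.51508 hr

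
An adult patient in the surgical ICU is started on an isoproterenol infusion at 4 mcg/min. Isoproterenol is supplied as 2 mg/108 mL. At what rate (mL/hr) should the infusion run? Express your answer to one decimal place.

4 mcg/min × 60 min/hr = 240 mcg/hr
Concentration = 2 mg ÷ 108 mL = 0.01851852 mg/mL = 18.51852 mcg/mL
Rate = 240 mcg/hr ÷ 18.51852 mcg/mL = 12.96 mL/hr

13.0 mL/hr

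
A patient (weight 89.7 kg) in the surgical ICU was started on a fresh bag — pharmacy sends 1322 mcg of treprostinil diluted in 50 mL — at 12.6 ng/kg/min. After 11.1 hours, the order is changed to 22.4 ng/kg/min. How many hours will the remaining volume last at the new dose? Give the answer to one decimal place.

Initial rate:
Dose = 12.6 ng/kg/min × 89.7 kg = 1130.22 ng/min
1130.22 ng/min × 60 min/hr = 67813.2 ng/hr
Concentration = 1322 mcg ÷ 50 mL = 26.44 mcg/mL = 26440 ng/mL
Rate = 67813.2 ng/hr ÷ 26440 ng/mL = 2.564796 mL/hr
Volume infused so far = 2.564796 mL/hr × 11.1 hr = 28.46923 mL
Volume remaining = 50 − 28.46923 = 21.53077 mL
New rate:
Dose = 22.4 ng/kg/min × 89.7 kg = 2009.28 ng/min
2009.28 ng/min × 60 min/hr = 120556.8 ng/hr
Rate = 120556.8 ng/hr ÷ 26440 ng/mL = 4.559637 mL/hr
Time remaining = 21.53077 mL ÷ 4.559637 mL/hr = 4.722035 hr

4.7 hours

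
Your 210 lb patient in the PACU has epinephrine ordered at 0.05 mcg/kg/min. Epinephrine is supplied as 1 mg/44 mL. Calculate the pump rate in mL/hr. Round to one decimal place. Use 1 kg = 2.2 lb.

12.6 mL/hr

Weight = 210 lb ÷ 2.2 lb/kg = 95.45455 kg
Dose = 0.05 mcg/kg/min × 95.45455 kg = 4.772727 mcg/min
4.772727 mcg/min × 60 min/hr = 286.3636 mcg/hr
Concentration = 1 mg ÷ 44 mL = 0.02272727 mg/mL = 22.72727 mcg/mL
Rate = 286.3636 mcg/hr ÷ 22.72727 mcg/mL = 12.6 mL/hr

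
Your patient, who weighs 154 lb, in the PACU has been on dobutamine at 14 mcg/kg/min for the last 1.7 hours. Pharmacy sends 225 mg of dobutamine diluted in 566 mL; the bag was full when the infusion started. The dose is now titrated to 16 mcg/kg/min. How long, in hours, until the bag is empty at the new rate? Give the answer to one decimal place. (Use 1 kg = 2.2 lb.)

Initial rate:
Weight = 154 lb ÷ 2.2 lb/kg = 70 kg
Dose = 14 mcg/kg/min × 70 kg = 980 mcg/min
980 mcg/min × 60 min/hr = 58800 mcg/hr
Concentration = 225 mg ÷ 566 mL = 0.3975265 mg/mL = 397.5265 mcg/mL
Rate = 58800 mcg/hr ÷ 397.5265 mcg/mL = 147.9147 mL/hr
Volume infused so far = 147.9147 mL/hr × 1.7 hr = 251.4549 mL
Volume remaining = 566 − 251.4549 = 314.5451 mL
New rate:
Dose = 16 mcg/kg/min × 70 kg = 1120 mcg/min
1120 mcg/min × 60 min/hr = 67200 mcg/hr
Rate = 67200 mcg/hr ÷ 397.5265 mcg/mL = 169.0453 mL/hr
Time remaining = 314.5451 mL ÷ 169.0453 mL/hr = 1.860714 hr

1.9 hours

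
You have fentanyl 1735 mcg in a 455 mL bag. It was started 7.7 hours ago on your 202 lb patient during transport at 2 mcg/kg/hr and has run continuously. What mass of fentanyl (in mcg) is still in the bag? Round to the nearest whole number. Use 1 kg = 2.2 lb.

321 mcg

Weight = 202 lb ÷ 2.2 lb/kg = 91.81818 kg
Dose = 2 mcg/kg/hr × 91.81818 kg = 183.6364 mcg/hr
Concentration = 1735 mcg ÷ 455 mL = 3.813187 mcg/mL
Rate = 183.6364 mcg/hr ÷ 3.813187 mcg/mL = 48.15824 mL/hr
Volume infused = 48.15824 mL/hr × 7.7 hr = 370.8184 mL
Volume remaining = 455 − 370.8184 = 84.18156 mL
Drug remaining = 84.18156 mL × 3.813187 mcg/mL = 321 mcg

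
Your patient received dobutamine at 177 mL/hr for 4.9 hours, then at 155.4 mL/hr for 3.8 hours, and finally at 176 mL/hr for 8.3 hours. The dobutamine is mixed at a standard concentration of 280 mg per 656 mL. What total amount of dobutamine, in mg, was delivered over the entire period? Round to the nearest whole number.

Concentration = 280 mg ÷ 656 mL = 0.4268293 mg/mL
Stage 1: 177 mL/hr × 4.9 hr = 867.3 mL → 867.3 mL × 0.4268293 mg/mL = 370.189 mg
Stage 2: 155.4 mL/hr × 3.8 hr = 590.52 mL → 590.52 mL × 0.4268293 mg/mL = 252.0512 mg
Stage 3: 176 mL/hr × 8.3 hr = 1460.8 mL → 1460.8 mL × 0.4268293 mg/mL = 623.5122 mg
Total = 370.189 + 252.0512 + 623.5122 = 1245.752 mg

1246 mg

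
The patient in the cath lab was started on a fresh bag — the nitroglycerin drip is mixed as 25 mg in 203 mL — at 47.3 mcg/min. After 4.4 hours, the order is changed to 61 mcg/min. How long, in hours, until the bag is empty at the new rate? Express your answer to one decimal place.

Initial rate:
47.3 mcg/min × 60 min/hr = 2838 mcg/hr
Concentration = 25 mg ÷ 203 mL = 0.1231527 mg/mL = 123.1527 mcg/mL
Rate = 2838 mcg/hr ÷ 123.1527 mcg/mL = 23.04456 mL/hr
Volume infused so far = 23.04456 mL/hr × 4.4 hr = 101.3961 mL
Volume remaining = 203 − 101.3961 = 101.6039 mL
New rate:
61 mcg/min × 60 min/hr = 3660 mcg/hr
Rate = 3660 mcg/hr ÷ 123.1527 mcg/mL = 29.7192 mL/hr
Time remaining = 101.6039 mL ÷ 29.7192 mL/hr = 3.418798 hr

3.4 hours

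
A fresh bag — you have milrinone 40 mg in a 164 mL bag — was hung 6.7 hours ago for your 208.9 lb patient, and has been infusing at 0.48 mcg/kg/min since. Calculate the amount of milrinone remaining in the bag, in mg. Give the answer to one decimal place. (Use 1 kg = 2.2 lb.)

21.7 mg

Weight = 208.9 lb ÷ 2.2 lb/kg = 94.95455 kg
Dose = 0.48 mcg/kg/min × 94.95455 kg = 45.57818 mcg/min
45.57818 mcg/min × 60 min/hr = 2734.691 mcg/hr
Concentration = 40 mg ÷ 164 mL = 0.2439024 mg/mL = 243.9024 mcg/mL
Rate = 2734.691 mcg/hr ÷ 243.9024 mcg/mL = 11.21223 mL/hr
Volume infused = 11.21223 mL/hr × 6.7 hr = 75.12196 mL
Volume remaining = 164 − 75.12196 = 88.87804 mL
Drug remaining = 88.87804 mL × 243.9024 mcg/mL = 21677.57 mcg = 21.67757 mg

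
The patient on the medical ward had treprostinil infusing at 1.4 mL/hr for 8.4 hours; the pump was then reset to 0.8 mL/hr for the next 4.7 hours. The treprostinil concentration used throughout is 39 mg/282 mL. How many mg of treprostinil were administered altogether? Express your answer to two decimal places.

2.15 mg

Concentration = 39 mg ÷ 282 mL = 0.1382979 mg/mL
Stage 1: 1.4 mL/hr × 8.4 hr = 11.76 mL → 11.76 mL × 0.1382979 mg/mL = 1.626383 mg
Stage 2: 0.8 mL/hr × 4.7 hr = 3.76 mL → 3.76 mL × 0.1382979 mg/mL = 0.52 mg
Total = 1.626383 + 0.52 = 2.146383 mg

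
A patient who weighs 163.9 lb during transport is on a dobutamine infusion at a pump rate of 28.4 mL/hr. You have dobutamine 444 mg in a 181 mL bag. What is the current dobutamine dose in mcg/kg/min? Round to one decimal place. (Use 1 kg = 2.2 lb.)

15.6 mcg/kg/min

Weight = 163.9 lb ÷ 2.2 lb/kg = 74.5 kg
Concentration = 444 mg ÷ 181 mL = 2.453039 mg/mL = 2453.039 mcg/mL
Drug rate = 28.4 mL/hr × 2453.039 mcg/mL = 69666.3 mcg/hr
69666.3 mcg/hr ÷ 60 min/hr = 1161.105 mcg/min
1161.105 mcg/min ÷ 74.5 kg = 15.5853 mcg/kg/min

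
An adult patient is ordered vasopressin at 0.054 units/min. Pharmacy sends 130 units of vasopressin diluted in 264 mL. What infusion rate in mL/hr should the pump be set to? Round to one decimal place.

6.6 mL/hr

0.054 units/min × 60 min/hr = 3.24 units/hr
Concentration = 130 units ÷ 264 mL = 0.4924242 units/mL
Rate = 3.24 units/hr ÷ 0.4924242 units/mL = 6.579692 mL/hr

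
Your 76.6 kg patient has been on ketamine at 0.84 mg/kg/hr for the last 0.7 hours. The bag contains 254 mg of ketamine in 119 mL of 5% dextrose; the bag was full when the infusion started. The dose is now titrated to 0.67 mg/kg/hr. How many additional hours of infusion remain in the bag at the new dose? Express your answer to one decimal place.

Initial rate:
Dose = 0.84 mg/kg/hr × 76.6 kg = 64.344 mg/hr
Concentration = 254 mg ÷ 119 mL = 2.134454 mg/mL
Rate = 64.344 mg/hr ÷ 2.134454 mg/mL = 30.14542 mL/hr
Volume infused so far = 30.14542 mL/hr × 0.7 hr = 21.10179 mL
Volume remaining = 119 − 21.10179 = 97.89821 mL
New rate:
Dose = 0.67 mg/kg/hr × 76.6 kg = 51.322 mg/hr
Rate = 51.322 mg/hr ÷ 2.134454 mg/mL = 24.04456 mL/hr
Time remaining = 97.89821 mL ÷ 24.04456 mL/hr = 4.071533 hr

4.1 hours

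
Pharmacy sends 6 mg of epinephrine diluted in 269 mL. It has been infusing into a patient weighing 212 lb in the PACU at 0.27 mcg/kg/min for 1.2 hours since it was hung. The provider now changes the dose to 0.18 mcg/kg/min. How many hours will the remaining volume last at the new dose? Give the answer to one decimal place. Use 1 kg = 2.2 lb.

4.0 hours

Initial rate:
Weight = 212 lb ÷ 2.2 lb/kg = 96.36364 kg
Dose = 0.27 mcg/kg/min × 96.36364 kg = 26.01818 mcg/min
26.01818 mcg/min × 60 min/hr = 1561.091 mcg/hr
Concentration = 6 mg ÷ 269 mL = 0.02230483 mg/mL = 22.30483 mcg/mL
Rate = 1561.091 mcg/hr ÷ 22.30483 mcg/mL = 69.98891 mL/hr
Volume infused so far = 69.98891 mL/hr × 1.2 hr = 83.98669 mL
Volume remaining = 269 − 83.98669 = 185.0133 mL
New rate:
Dose = 0.18 mcg/kg/min × 96.36364 kg = 17.34545 mcg/min
17.34545 mcg/min × 60 min/hr = 1040.727 mcg/hr
Rate = 1040.727 mcg/hr ÷ 22.30483 mcg/mL = 46.65927 mL/hr
Time remaining = 185.0133 mL ÷ 46.65927 mL/hr = 3.965199 hr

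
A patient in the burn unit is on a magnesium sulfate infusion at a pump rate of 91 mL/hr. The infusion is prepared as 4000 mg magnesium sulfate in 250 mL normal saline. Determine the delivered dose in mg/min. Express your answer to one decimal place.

24.3 mg/min

Concentration = 4000 mg ÷ 250 mL = 16 mg/mL
Drug rate = 91 mL/hr × 16 mg/mL = 1456 mg/hr
1456 mg/hr ÷ 60 min/hr = 24.26667 mg/min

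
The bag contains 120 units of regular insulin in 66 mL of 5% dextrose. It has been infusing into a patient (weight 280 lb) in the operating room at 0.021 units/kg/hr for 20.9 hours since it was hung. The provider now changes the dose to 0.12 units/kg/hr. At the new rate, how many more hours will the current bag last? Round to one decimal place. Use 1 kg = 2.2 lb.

4.2 hours

Initial rate:
Weight = 280 lb ÷ 2.2 lb/kg = 127.2727 kg
Dose = 0.021 units/kg/hr × 127.2727 kg = 2.672727 units/hr
Concentration = 120 units ÷ 66 mL = 1.818182 units/mL
Rate = 2.672727 units/hr ÷ 1.818182 units/mL = 1.47 mL/hr
Volume infused so far = 1.47 mL/hr × 20.9 hr = 30.723 mL
Volume remaining = 66 − 30.723 = 35.277 mL
New rate:
Dose = 0.12 units/kg/hr × 127.2727 kg = 15.27273 units/hr
Rate = 15.27273 units/hr ÷ 1.818182 units/mL = 8.4 mL/hr
Time remaining = 35.277 mL ÷ 8.4 mL/hr = 4.199643 hr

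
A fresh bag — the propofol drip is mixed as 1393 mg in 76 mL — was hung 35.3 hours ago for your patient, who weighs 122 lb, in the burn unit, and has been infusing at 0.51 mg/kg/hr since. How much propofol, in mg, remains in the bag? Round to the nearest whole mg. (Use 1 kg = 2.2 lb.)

Weight = 122 lb ÷ 2.2 lb/kg = 55.45455 kg
Dose = 0.51 mg/kg/hr × 55.45455 kg = 28.28182 mg/hr
Concentration = 1393 mg ÷ 76 mL = 18.32895 mg/mL
Rate = 28.28182 mg/hr ÷ 18.32895 mg/mL = 1.543014 mL/hr
Volume infused = 1.543014 mL/hr × 35.3 hr = 54.46839 mL
Volume remaining = 76 − 54.46839 = 21.53161 mL
Drug remaining = 21.53161 mL × 18.32895 mg/mL = 394.6518 mg

395 mg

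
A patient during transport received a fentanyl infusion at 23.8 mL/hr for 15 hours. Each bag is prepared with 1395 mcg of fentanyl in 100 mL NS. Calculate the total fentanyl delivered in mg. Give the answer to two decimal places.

4.98 mg

Concentration = 1395 mcg ÷ 100 mL = 13.95 mcg/mL
Drug rate = 23.8 mL/hr × 13.95 mcg/mL = 332.01 mcg/hr
Total = 332.01 mcg/hr × 15 hr = 4980.15 mcg = 4.98015 mg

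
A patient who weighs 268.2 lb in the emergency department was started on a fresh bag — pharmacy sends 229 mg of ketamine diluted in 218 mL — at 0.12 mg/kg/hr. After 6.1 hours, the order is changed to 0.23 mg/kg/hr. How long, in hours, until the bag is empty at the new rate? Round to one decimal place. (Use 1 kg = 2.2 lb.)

Initial rate:
Weight = 268.2 lb ÷ 2.2 lb/kg = 121.9091 kg
Dose = 0.12 mg/kg/hr × 121.9091 kg = 14.62909 mg/hr
Concentration = 229 mg ÷ 218 mL = 1.050459 mg/mL
Rate = 14.62909 mg/hr ÷ 1.050459 mg/mL = 13.92638 mL/hr
Volume infused so far = 13.92638 mL/hr × 6.1 hr = 84.95094 mL
Volume remaining = 218 − 84.95094 = 133.0491 mL
New rate:
Dose = 0.23 mg/kg/hr × 121.9091 kg = 28.03909 mg/hr
Rate = 28.03909 mg/hr ÷ 1.050459 mg/mL = 26.69224 mL/hr
Time remaining = 133.0491 mL ÷ 26.69224 mL/hr = 4.984561 hr

5.0 hours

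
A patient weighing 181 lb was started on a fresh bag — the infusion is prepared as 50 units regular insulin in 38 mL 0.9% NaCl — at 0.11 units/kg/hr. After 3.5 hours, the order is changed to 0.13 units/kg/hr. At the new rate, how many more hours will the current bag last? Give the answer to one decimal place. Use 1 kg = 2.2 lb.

1.7 hours

Initial rate:
Weight = 181 lb ÷ 2.2 lb/kg = 82.27273 kg
Dose = 0.11 units/kg/hr × 82.27273 kg = 9.05 units/hr
Concentration = 50 units ÷ 38 mL = 1.315789 units/mL
Rate = 9.05 units/hr ÷ 1.315789 units/mL = 6.878 mL/hr
Volume infused so far = 6.878 mL/hr × 3.5 hr = 24.073 mL
Volume remaining = 38 − 24.073 = 13.927 mL
New rate:
Dose = 0.13 units/kg/hr × 82.27273 kg = 10.69545 units/hr
Rate = 10.69545 units/hr ÷ 1.315789 units/mL = 8.128545 mL/hr
Time remaining = 13.927 mL ÷ 8.128545 mL/hr = 1.713345 hr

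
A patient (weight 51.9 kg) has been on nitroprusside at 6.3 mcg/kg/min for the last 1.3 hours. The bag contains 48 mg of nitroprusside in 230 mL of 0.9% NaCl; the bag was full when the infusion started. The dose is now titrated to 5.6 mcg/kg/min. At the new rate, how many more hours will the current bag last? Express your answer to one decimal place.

Initial rate:
Dose = 6.3 mcg/kg/min × 51.9 kg = 326.97 mcg/min
326.97 mcg/min × 60 min/hr = 19618.2 mcg/hr
Concentration = 48 mg ÷ 230 mL = 0.2086957 mg/mL = 208.6957 mcg/mL
Rate = 19618.2 mcg/hr ÷ 208.6957 mcg/mL = 94.00387 mL/hr
Volume infused so far = 94.00387 mL/hr × 1.3 hr = 122.205 mL
Volume remaining = 230 − 122.205 = 107.795 mL
New rate:
Dose = 5.6 mcg/kg/min × 51.9 kg = 290.64 mcg/min
290.64 mcg/min × 60 min/hr = 17438.4 mcg/hr
Rate = 17438.4 mcg/hr ÷ 208.6957 mcg/mL = 83.559 mL/hr
Time remaining = 107.795 mL ÷ 83.559 mL/hr = 1.290046 hr

1.3 hours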